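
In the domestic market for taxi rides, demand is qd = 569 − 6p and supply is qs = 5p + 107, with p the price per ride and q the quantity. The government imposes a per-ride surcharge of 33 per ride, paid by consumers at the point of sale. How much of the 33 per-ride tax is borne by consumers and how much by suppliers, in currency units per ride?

Consumers bear 15 per ride; suppliers bear 18 per ride.

Before the tax: set 569 − 6p = 5p + 107 → p* = 42, q* = 317.
With the tax collected from consumers, demand (in seller-price terms) shifts: qd = 569 − 6(p + 33).
Solving gives q = 227 with consumers paying 57 and suppliers receiving 24 (the 33 wedge).
Burden on consumers: 15; on suppliers: 18. (They sum to 33.)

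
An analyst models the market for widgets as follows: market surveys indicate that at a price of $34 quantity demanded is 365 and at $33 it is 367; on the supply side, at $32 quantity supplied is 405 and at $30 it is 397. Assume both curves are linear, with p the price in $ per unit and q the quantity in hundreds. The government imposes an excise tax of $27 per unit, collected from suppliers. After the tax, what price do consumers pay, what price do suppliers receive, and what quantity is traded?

Demand slope: (367 − 365)/(33 − 34) = -2, so qd = 433 − 2p.
Supply slope: (397 − 405)/(30 − 32) = 4, so qs = 4p + 277.
Before the tax: set 433 − 2p = 4p + 277 → p* = $26, q* = 381.
With the tax collected from suppliers, supply shifts: qs = 4(p − 27) + 277.
Solving gives q = 345 with consumers paying $44 and suppliers receiving $17 (the $27 wedge).
The less price-elastic side of the market bears the larger share of a per-unit tax.

Consumers pay $44; suppliers receive $17; quantity = 345.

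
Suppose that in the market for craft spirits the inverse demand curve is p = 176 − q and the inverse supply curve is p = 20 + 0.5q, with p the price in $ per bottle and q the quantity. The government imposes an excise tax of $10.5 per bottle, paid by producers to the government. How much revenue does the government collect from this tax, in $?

Tax revenue = $1018.5.

Rewrite in direct form: qd = 176 − p and qs = 2p − 40.
Without the tax, 176 − p = 2p − 40 gives 3p = 216, so p* = $72 and q* = 104.
With the tax collected from producers, supply shifts: qs = 2(p − 10.5) − 40.
Solving gives q = 97 with consumers paying $79 and producers receiving $68.5 (the $10.5 wedge).
Revenue = t · Q = 10.5 · 97 = $1018.5.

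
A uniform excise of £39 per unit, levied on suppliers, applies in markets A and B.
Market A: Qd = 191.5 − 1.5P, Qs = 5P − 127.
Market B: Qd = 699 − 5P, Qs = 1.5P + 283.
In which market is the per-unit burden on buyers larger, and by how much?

Market A: pre-tax P* = £49, Q* = 118; post-tax Q = 73; per-unit burden on buyers = £30.
Market B: pre-tax P* = £64, Q* = 379; post-tax Q = 334; per-unit burden on buyers = £9.
Difference: £30 vs £9 → market A is larger by £21.

Market A, by £21.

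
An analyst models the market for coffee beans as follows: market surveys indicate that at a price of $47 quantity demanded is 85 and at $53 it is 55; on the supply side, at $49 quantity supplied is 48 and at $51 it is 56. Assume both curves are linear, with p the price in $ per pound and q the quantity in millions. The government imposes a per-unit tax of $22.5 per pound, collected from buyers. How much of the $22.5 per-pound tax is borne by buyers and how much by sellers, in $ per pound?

Buyers bear $10 per pound; sellers bear $12.5 per pound.

Demand slope: (55 − 85)/(53 − 47) = -5, so qd = 320 − 5p.
Supply slope: (56 − 48)/(51 − 49) = 4, so qs = 4p − 148.
Without the tax, 320 − 5p = 4p − 148 gives 9p = 468, so p* = $52 and q* = 60.
With the tax collected from buyers, demand (in seller-price terms) shifts: qd = 320 − 5(p + 22.5).
New equilibrium: buyers pay $62, sellers receive $39.5, q = 10. (Wedge: pb − ps = 22.5.)
Burden on buyers: $10; on sellers: $12.5. (They sum to $22.5.)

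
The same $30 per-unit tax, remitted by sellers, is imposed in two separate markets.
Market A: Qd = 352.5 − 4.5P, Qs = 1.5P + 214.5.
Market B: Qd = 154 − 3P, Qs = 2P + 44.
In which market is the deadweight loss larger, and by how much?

Market B, by $33.75.

Market A: pre-tax P* = $23, Q* = 249; post-tax Q = 215.25; deadweight loss = $506.25.
Market B: pre-tax P* = $22, Q* = 88; post-tax Q = 52; deadweight loss = $540.
Difference: $506.25 vs $540 → market B is larger by $33.75.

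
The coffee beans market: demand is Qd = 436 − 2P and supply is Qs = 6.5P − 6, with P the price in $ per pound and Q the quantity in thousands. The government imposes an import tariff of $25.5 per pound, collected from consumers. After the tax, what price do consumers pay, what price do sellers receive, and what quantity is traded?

Consumers pay $71.5; sellers receive $46; quantity = 293.

Without the tax, 436 − 2P = 6.5P − 6 gives 8.5P = 442, so P* = $52 and Q* = 332.
With the tax collected from consumers, demand (in seller-price terms) shifts: Qd = 436 − 2(P + 25.5).
New equilibrium: consumers pay $71.5, sellers receive $46, Q = 293. (Wedge: Pb − Ps = 25.5.)
The less price-elastic side of the market bears the larger share of a per-unit tax.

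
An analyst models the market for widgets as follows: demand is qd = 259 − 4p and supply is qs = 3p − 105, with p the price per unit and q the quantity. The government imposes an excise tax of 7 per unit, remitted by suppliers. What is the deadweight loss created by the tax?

Without the tax, 259 − 4p = 3p − 105 gives 7p = 364, so p* = 52 and q* = 51.
With the tax collected from suppliers, supply shifts: qs = 3(p − 7) − 105.
Solving gives q = 39 with consumers paying 55 and suppliers receiving 48 (the 7 wedge).
Quantity falls by |ΔQ| = |51 − 39| = 12.
DWL = ½ · t · |ΔQ| = ½ · 7 · 12 = 42.

Deadweight loss = 42.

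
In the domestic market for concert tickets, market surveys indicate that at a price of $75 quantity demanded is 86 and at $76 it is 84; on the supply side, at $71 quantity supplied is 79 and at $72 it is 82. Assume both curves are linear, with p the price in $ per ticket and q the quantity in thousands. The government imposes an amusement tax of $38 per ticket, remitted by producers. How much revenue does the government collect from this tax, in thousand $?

Tax revenue = $1611.2 thousand.

Demand slope: (84 − 86)/(76 − 75) = -2, so qd = 236 − 2p.
Supply slope: (82 − 79)/(72 − 71) = 3, so qs = 3p − 134.
Before the tax: set 236 − 2p = 3p − 134 → p* = $74, q* = 88.
With the tax collected from producers, supply shifts: qs = 3(p − 38) − 134.
New equilibrium: consumers pay $96.8, producers receive $58.8, q = 42.4. (Wedge: pb − ps = 38.)
Revenue = t · Q = 38 · 42.4 = $1611.2.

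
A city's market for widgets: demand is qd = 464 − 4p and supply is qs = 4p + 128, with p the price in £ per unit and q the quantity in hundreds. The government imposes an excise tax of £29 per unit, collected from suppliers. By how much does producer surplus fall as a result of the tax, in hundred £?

Before the tax: set 464 − 4p = 4p + 128 → p* = £42, q* = 296.
With the tax collected from suppliers, supply shifts: qs = 4(p − 29) + 128.
New equilibrium: consumers pay £56.5, suppliers receive £27.5, q = 238. (Wedge: pb − ps = 29.)
ΔPS is the trapezoid between Q = 238 and Q = 296 of height £14.5: ½ · (296 + 238) · 14.5 = £3871.5.

Producer surplus falls by £3871.5 hundred.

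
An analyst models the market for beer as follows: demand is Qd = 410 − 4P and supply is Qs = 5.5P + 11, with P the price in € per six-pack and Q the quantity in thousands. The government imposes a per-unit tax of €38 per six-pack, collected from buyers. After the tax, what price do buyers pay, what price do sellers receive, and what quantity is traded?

Before the tax: set 410 − 4P = 5.5P + 11 → P* = €42, Q* = 242.
With the tax collected from buyers, demand (in seller-price terms) shifts: Qd = 410 − 4(P + 38).
New equilibrium: buyers pay €64, sellers receive €26, Q = 154. (Wedge: Pb − Ps = 38.)

Buyers pay €64; sellers receive €26; quantity = 154.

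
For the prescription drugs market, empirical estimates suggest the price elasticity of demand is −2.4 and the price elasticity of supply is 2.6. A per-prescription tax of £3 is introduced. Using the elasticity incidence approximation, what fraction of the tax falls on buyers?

Buyers' share ≈ 0.52.

Incidence ratio: buyers' share ≈ εs / (εs + |εd|) = 2.6 / (2.6 + 2.4) = 0.52.
Supply is the more elastic side, so buyers bear the larger share.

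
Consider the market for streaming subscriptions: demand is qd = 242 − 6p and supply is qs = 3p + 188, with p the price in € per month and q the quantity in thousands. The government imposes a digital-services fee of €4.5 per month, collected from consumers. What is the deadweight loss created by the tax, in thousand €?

Without the tax, 242 − 6p = 3p + 188 gives 9p = 54, so p* = €6 and q* = 206.
With the tax collected from consumers, demand (in seller-price terms) shifts: qd = 242 − 6(p + 4.5).
New equilibrium: consumers pay €7.5, producers receive €3, q = 197. (Wedge: pb − ps = 4.5.)
Quantity falls by |ΔQ| = |206 − 197| = 9.
DWL = ½ · t · |ΔQ| = ½ · 4.5 · 9 = €20.25.

Deadweight loss = €20.25 thousand.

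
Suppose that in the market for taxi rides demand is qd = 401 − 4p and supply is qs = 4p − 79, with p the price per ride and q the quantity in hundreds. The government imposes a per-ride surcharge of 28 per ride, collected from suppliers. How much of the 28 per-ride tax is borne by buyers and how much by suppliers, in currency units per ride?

Without the tax, 401 − 4p = 4p − 79 gives 8p = 480, so p* = 60 and q* = 161.
With the tax collected from suppliers, supply shifts: qs = 4(p − 28) − 79.
New equilibrium: buyers pay 74, suppliers receive 46, q = 105. (Wedge: pb − ps = 28.)
Burden on buyers: 14; on suppliers: 14. (They sum to 28.)

Buyers bear 14 per ride; suppliers bear 14 per ride.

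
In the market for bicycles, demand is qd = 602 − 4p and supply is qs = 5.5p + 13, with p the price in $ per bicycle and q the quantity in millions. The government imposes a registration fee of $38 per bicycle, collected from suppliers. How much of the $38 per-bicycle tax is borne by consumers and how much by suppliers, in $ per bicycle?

Before the tax: set 602 − 4p = 5.5p + 13 → p* = $62, q* = 354.
With the tax collected from suppliers, supply shifts: qs = 5.5(p − 38) + 13.
Solving gives q = 266 with consumers paying $84 and suppliers receiving $46 (the $38 wedge).
Burden on consumers: $22; on suppliers: $16. (They sum to $38.)
The less price-elastic side of the market bears the larger share of a per-unit tax.

Consumers bear $22 per bicycle; suppliers bear $16 per bicycle.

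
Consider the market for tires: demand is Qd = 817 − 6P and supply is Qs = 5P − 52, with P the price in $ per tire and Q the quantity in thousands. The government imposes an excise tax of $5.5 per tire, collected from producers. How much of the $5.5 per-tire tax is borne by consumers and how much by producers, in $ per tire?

Consumers bear $2.5 per tire; producers bear $3 per tire.

Before the tax: set 817 − 6P = 5P − 52 → P* = $79, Q* = 343.
With the tax collected from producers, supply shifts: Qs = 5(P − 5.5) − 52.
New equilibrium: consumers pay $81.5, producers receive $76, Q = 328. (Wedge: Pb − Ps = 5.5.)
Burden on consumers: $2.5; on producers: $3. (They sum to $5.5.)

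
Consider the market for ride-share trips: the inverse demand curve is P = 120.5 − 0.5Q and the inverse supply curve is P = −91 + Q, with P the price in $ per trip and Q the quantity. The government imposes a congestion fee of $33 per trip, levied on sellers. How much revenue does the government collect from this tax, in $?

Rewrite in direct form: Qd = 241 − 2P and Qs = P + 91.
Before the tax: set 241 − 2P = P + 91 → P* = $50, Q* = 141.
With the tax collected from sellers, supply shifts: Qs = (P − 33) + 91.
Solving gives Q = 119 with buyers paying $61 and sellers receiving $28 (the $33 wedge).
Revenue = t · Q = 33 · 119 = $3927.

Tax revenue = $3927.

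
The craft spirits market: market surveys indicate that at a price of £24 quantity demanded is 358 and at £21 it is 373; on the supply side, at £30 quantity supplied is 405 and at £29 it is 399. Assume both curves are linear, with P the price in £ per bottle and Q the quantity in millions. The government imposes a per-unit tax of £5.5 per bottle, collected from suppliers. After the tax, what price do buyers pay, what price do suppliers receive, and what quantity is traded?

Buyers pay £26; suppliers receive £20.5; quantity = 348.

Demand slope: (373 − 358)/(21 − 24) = -5, so Qd = 478 − 5P.
Supply slope: (399 − 405)/(29 − 30) = 6, so Qs = 6P + 225.
Without the tax, 478 − 5P = 6P + 225 gives 11P = 253, so P* = £23 and Q* = 363.
With the tax collected from suppliers, supply shifts: Qs = 6(P − 5.5) + 225.
New equilibrium: buyers pay £26, suppliers receive £20.5, Q = 348. (Wedge: Pb − Ps = 5.5.)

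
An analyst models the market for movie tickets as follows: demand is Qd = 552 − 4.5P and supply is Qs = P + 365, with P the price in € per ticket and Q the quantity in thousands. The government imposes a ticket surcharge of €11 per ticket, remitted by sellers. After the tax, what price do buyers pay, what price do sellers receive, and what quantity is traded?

Buyers pay €36; sellers receive €25; quantity = 390.

Before the tax: set 552 − 4.5P = P + 365 → P* = €34, Q* = 399.
With the tax collected from sellers, supply shifts: Qs = (P − 11) + 365.
New equilibrium: buyers pay €36, sellers receive €25, Q = 390. (Wedge: Pb − Ps = 11.)
The less price-elastic side of the market bears the larger share of a per-unit tax.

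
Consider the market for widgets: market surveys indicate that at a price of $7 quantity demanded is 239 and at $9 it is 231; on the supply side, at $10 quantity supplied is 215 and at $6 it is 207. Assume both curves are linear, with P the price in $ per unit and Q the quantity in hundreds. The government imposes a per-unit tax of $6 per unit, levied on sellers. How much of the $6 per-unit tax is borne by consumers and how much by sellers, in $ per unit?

Demand slope: (231 − 239)/(9 − 7) = -4, so Qd = 267 − 4P.
Supply slope: (207 − 215)/(6 − 10) = 2, so Qs = 2P + 195.
Before the tax: set 267 − 4P = 2P + 195 → P* = $12, Q* = 219.
With the tax collected from sellers, supply shifts: Qs = 2(P − 6) + 195.
New equilibrium: consumers pay $14, sellers receive $8, Q = 211. (Wedge: Pb − Ps = 6.)
Burden on consumers: $2; on sellers: $4. (They sum to $6.)
The less price-elastic side of the market bears the larger share of a per-unit tax.

Consumers bear $2 per unit; sellers bear $4 per unit.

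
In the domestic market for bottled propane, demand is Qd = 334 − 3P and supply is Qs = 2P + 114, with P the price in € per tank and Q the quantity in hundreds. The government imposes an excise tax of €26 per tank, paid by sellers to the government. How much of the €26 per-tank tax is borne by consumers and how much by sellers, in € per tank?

Without the tax, 334 − 3P = 2P + 114 gives 5P = 220, so P* = €44 and Q* = 202.
With the tax collected from sellers, supply shifts: Qs = 2(P − 26) + 114.
Solving gives Q = 170.8 with consumers paying €54.4 and sellers receiving €28.4 (the €26 wedge).
Burden on consumers: €10.4; on sellers: €15.6. (They sum to €26.)

Consumers bear €10.4 per tank; sellers bear €15.6 per tank.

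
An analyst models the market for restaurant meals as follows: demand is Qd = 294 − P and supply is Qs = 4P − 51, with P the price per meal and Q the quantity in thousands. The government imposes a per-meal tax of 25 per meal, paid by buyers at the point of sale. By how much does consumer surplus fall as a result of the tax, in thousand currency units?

Without the tax, 294 − P = 4P − 51 gives 5P = 345, so P* = 69 and Q* = 225.
With the tax collected from buyers, demand (in seller-price terms) shifts: Qd = 294 − (P + 25).
Solving gives Q = 205 with buyers paying 89 and sellers receiving 64 (the 25 wedge).
ΔCS is the trapezoid between Q = 205 and Q = 225 of height 20: ½ · (225 + 205) · 20 = 4300.

Consumer surplus falls by 4300 thousand.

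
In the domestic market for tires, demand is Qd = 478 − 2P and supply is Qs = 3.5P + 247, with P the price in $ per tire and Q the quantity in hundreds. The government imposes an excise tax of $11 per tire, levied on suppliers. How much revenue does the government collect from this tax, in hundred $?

Before the tax: set 478 − 2P = 3.5P + 247 → P* = $42, Q* = 394.
With the tax collected from suppliers, supply shifts: Qs = 3.5(P − 11) + 247.
New equilibrium: buyers pay $49, suppliers receive $38, Q = 380. (Wedge: Pb − Ps = 11.)
Revenue = t · Q = 11 · 380 = $4180.

Tax revenue = $4180 hundred.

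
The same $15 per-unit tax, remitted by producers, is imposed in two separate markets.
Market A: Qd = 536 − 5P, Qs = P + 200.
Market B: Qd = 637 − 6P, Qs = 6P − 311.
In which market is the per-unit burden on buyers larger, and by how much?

Market A: pre-tax P* = $56, Q* = 256; post-tax Q = 243.5; per-unit burden on buyers = $2.5.
Market B: pre-tax P* = $79, Q* = 163; post-tax Q = 118; per-unit burden on buyers = $7.5.
Difference: $2.5 vs $7.5 → market B is larger by $5.

Market B, by $5.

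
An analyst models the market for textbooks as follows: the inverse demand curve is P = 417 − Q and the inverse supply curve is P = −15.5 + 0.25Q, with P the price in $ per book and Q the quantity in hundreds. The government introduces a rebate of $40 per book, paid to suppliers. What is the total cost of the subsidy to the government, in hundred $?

Government outlay = $15120 hundred.

Rewrite in direct form: Qd = 417 − P and Qs = 4P + 62.
Before the subsidy: set 417 − P = 4P + 62 → P* = $71, Q* = 346.
With a per-unit subsidy paid to suppliers, each receives P + 40 per unit sold, so supply becomes Qs = 4(P + 40) + 62.
New equilibrium: consumers pay $39, suppliers receive $79, Q = 378. (Wedge: Pb − Ps = −40.)
Outlay = t · Q = 40 · 378 = $15120.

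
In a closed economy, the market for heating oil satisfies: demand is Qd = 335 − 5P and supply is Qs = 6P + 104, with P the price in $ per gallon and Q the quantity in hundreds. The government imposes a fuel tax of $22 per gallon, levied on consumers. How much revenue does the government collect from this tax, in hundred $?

Without the tax, 335 − 5P = 6P + 104 gives 11P = 231, so P* = $21 and Q* = 230.
With the tax collected from consumers, demand (in seller-price terms) shifts: Qd = 335 − 5(P + 22).
New equilibrium: consumers pay $33, suppliers receive $11, Q = 170. (Wedge: Pb − Ps = 22.)
Revenue = t · Q = 22 · 170 = $3740.

Tax revenue = $3740 hundred.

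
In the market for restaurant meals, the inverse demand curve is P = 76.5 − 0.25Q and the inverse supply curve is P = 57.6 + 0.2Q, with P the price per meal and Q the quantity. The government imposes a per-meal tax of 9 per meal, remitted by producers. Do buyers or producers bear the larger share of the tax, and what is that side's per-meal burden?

Rewrite in direct form: Qd = 306 − 4P and Qs = 5P − 288.
Before the tax: set 306 − 4P = 5P − 288 → P* = 66, Q* = 42.
With the tax collected from producers, supply shifts: Qs = 5(P − 9) − 288.
Solving gives Q = 22 with buyers paying 71 and producers receiving 62 (the 9 wedge).
Per-meal burden: buyers 5, producers 4.
Buyers take the larger share because demand is less price-elastic here (demand slope 4 vs supply slope 5).

Buyers bear the larger share: 5 per meal.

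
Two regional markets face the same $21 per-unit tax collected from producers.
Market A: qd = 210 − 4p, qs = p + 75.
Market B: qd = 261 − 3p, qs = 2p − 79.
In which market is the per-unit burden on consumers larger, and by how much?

Market A: pre-tax p* = $27, q* = 102; post-tax q = 85.2; per-unit burden on consumers = $4.2.
Market B: pre-tax p* = $68, q* = 57; post-tax q = 31.8; per-unit burden on consumers = $8.4.
Difference: $4.2 vs $8.4 → market B is larger by $4.2.

Market B, by $4.2.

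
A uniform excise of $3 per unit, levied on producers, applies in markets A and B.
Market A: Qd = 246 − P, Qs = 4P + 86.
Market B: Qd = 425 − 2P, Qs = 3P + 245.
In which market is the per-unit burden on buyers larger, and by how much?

Market A: pre-tax P* = $32, Q* = 214; post-tax Q = 211.6; per-unit burden on buyers = $2.4.
Market B: pre-tax P* = $36, Q* = 353; post-tax Q = 349.4; per-unit burden on buyers = $1.8.
Difference: $2.4 vs $1.8 → market A is larger by $0.6.

Market A, by $0.6.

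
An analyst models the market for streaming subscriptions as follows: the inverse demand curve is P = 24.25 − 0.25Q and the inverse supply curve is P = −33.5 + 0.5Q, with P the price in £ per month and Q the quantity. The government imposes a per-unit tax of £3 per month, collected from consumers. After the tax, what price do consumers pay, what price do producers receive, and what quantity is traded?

Consumers pay £6; producers receive £3; quantity = 73.

Inverting to Q(P) form: Qd = 97 − 4P; Qs = 2P + 67.
Before the tax: set 97 − 4P = 2P + 67 → P* = £5, Q* = 77.
With the tax collected from consumers, demand (in seller-price terms) shifts: Qd = 97 − 4(P + 3).
Solving gives Q = 73 with consumers paying £6 and producers receiving £3 (the £3 wedge).
The less price-elastic side of the market bears the larger share of a per-unit tax.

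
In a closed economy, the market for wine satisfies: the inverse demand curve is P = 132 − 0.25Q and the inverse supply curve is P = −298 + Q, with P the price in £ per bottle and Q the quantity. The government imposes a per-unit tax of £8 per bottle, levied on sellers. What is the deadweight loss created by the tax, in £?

Deadweight loss = £25.6.

Rewrite in direct form: Qd = 528 − 4P and Qs = P + 298.
Without the tax, 528 − 4P = P + 298 gives 5P = 230, so P* = £46 and Q* = 344.
With the tax collected from sellers, supply shifts: Qs = (P − 8) + 298.
Solving gives Q = 337.6 with buyers paying £47.6 and sellers receiving £39.6 (the £8 wedge).
Quantity falls by |ΔQ| = |344 − 337.6| = 6.4.
DWL = ½ · t · |ΔQ| = ½ · 8 · 6.4 = £25.6.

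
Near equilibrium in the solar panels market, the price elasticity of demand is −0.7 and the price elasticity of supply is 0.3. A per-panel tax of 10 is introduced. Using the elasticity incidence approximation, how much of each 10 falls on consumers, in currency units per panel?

Incidence ratio: consumers' share ≈ εs / (εs + |εd|) = 0.3 / (0.3 + 0.7) = 0.3.
So consumers bear ≈ 0.3 × 10 = 3; sellers bear 7.

Consumers bear ≈ 3 per panel.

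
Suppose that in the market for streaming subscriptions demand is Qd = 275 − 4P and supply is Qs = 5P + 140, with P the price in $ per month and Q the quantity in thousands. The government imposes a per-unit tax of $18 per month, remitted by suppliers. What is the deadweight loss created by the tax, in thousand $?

Before the tax: set 275 − 4P = 5P + 140 → P* = $15, Q* = 215.
With the tax collected from suppliers, supply shifts: Qs = 5(P − 18) + 140.
Solving gives Q = 175 with consumers paying $25 and suppliers receiving $7 (the $18 wedge).
Quantity falls by |ΔQ| = |215 − 175| = 40.
DWL = ½ · t · |ΔQ| = ½ · 18 · 40 = $360.

Deadweight loss = $360 thousand.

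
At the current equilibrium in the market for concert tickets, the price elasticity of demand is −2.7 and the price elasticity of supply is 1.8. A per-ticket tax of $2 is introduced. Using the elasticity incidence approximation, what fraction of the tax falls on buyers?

Incidence ratio: buyers' share ≈ εs / (εs + |εd|) = 1.8 / (1.8 + 2.7) = 0.4.
Supply is the less elastic side, so buyers bear the smaller share.

Buyers' share ≈ 0.4.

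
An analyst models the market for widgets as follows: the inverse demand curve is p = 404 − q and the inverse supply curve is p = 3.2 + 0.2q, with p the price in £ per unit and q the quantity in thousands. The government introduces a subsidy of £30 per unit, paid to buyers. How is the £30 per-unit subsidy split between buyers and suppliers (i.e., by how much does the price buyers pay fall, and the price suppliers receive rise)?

Inverting to q(p) form: qd = 404 − p; qs = 5p − 16.
Before the subsidy: set 404 − p = 5p − 16 → p* = £70, q* = 334.
With a per-unit subsidy paid to buyers, each effectively pays p − 30, so demand becomes qd = 404 − (p − 30).
Solving gives q = 359 with buyers paying £45 and suppliers receiving £75 (the £30 wedge).
Gain to buyers: £25; to suppliers: £5. (They sum to £30.)

Buyers gain £25 per unit; suppliers gain £5 per unit.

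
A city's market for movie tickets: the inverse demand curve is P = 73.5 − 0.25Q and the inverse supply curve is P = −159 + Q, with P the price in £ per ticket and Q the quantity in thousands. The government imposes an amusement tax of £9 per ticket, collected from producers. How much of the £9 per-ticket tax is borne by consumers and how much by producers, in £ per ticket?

Consumers bear £1.8 per ticket; producers bear £7.2 per ticket.

Inverting to Q(P) form: Qd = 294 − 4P; Qs = P + 159.
Before the tax: set 294 − 4P = P + 159 → P* = £27, Q* = 186.
With the tax collected from producers, supply shifts: Qs = (P − 9) + 159.
Solving gives Q = 178.8 with consumers paying £28.8 and producers receiving £19.8 (the £9 wedge).
Burden on consumers: £1.8; on producers: £7.2. (They sum to £9.)
The less price-elastic side of the market bears the larger share of a per-unit tax.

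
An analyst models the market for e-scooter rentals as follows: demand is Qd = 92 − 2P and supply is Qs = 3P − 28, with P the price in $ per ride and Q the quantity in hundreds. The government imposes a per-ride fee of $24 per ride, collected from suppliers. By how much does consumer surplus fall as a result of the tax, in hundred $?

Consumer surplus falls by $426.24 hundred.

Before the tax: set 92 − 2P = 3P − 28 → P* = $24, Q* = 44.
With the tax collected from suppliers, supply shifts: Qs = 3(P − 24) − 28.
New equilibrium: consumers pay $38.4, suppliers receive $14.4, Q = 15.2. (Wedge: Pb − Ps = 24.)
ΔCS is the trapezoid between Q = 15.2 and Q = 44 of height $14.4: ½ · (44 + 15.2) · 14.4 = $426.24.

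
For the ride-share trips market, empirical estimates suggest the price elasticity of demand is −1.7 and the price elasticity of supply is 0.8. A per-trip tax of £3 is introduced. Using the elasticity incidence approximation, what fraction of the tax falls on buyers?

Incidence ratio: buyers' share ≈ εs / (εs + |εd|) = 0.8 / (0.8 + 1.7) = 0.32.
Supply is the less elastic side, so buyers bear the smaller share.

Buyers' share ≈ 0.32.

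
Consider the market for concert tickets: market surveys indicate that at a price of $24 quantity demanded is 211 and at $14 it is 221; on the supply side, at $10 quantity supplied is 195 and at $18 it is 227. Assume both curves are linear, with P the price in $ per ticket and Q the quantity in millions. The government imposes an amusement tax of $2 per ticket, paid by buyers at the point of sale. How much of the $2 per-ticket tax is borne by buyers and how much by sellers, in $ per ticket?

Demand slope: (221 − 211)/(14 − 24) = -1, so Qd = 235 − P.
Supply slope: (227 − 195)/(18 − 10) = 4, so Qs = 4P + 155.
Without the tax, 235 − P = 4P + 155 gives 5P = 80, so P* = $16 and Q* = 219.
With the tax collected from buyers, demand (in seller-price terms) shifts: Qd = 235 − (P + 2).
New equilibrium: buyers pay $17.6, sellers receive $15.6, Q = 217.4. (Wedge: Pb − Ps = 2.)
Burden on buyers: $1.6; on sellers: $0.4. (They sum to $2.)
The less price-elastic side of the market bears the larger share of a per-unit tax.

Buyers bear $1.6 per ticket; sellers bear $0.4 per ticket.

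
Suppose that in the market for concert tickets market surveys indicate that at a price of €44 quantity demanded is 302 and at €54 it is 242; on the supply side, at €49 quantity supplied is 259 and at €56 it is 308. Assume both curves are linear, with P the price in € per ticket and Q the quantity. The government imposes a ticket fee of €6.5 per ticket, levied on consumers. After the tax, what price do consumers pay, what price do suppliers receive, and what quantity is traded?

Consumers pay €53.5; suppliers receive €47; quantity = 245.

Demand slope: (242 − 302)/(54 − 44) = -6, so Qd = 566 − 6P.
Supply slope: (308 − 259)/(56 − 49) = 7, so Qs = 7P − 84.
Without the tax, 566 − 6P = 7P − 84 gives 13P = 650, so P* = €50 and Q* = 266.
With the tax collected from consumers, demand (in seller-price terms) shifts: Qd = 566 − 6(P + 6.5).
Solving gives Q = 245 with consumers paying €53.5 and suppliers receiving €47 (the €6.5 wedge).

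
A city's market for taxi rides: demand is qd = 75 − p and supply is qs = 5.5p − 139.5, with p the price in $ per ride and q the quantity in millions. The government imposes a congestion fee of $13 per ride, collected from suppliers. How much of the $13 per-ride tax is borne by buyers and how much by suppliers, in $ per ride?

Buyers bear $11 per ride; suppliers bear $2 per ride.

Before the tax: set 75 − p = 5.5p − 139.5 → p* = $33, q* = 42.
With the tax collected from suppliers, supply shifts: qs = 5.5(p − 13) − 139.5.
New equilibrium: buyers pay $44, suppliers receive $31, q = 31. (Wedge: pb − ps = 13.)
Burden on buyers: $11; on suppliers: $2. (They sum to $13.)
The less price-elastic side of the market bears the larger share of a per-unit tax.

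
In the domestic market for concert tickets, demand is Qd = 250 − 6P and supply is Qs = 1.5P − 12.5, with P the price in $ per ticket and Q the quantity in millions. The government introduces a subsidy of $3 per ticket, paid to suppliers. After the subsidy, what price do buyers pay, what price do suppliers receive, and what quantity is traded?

Buyers pay $34.4; suppliers receive $37.4; quantity = 43.6.

Without the subsidy, 250 − 6P = 1.5P − 12.5 gives 7.5P = 262.5, so P* = $35 and Q* = 40.
With a per-unit subsidy paid to suppliers, each receives P + 3 per unit sold, so supply becomes Qs = 1.5(P + 3) − 12.5.
Solving gives Q = 43.6 with buyers paying $34.4 and suppliers receiving $37.4 (the $3 wedge).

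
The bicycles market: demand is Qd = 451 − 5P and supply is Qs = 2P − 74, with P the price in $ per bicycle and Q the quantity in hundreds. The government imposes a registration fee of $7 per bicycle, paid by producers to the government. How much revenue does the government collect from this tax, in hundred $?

Tax revenue = $462 hundred.

Before the tax: set 451 − 5P = 2P − 74 → P* = $75, Q* = 76.
With the tax collected from producers, supply shifts: Qs = 2(P − 7) − 74.
New equilibrium: buyers pay $77, producers receive $70, Q = 66. (Wedge: Pb − Ps = 7.)
Revenue = t · Q = 7 · 66 = $462.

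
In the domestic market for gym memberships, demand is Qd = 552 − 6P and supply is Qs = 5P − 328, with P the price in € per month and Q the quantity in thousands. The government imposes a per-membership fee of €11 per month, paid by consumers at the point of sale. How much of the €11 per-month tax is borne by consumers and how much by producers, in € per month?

Without the tax, 552 − 6P = 5P − 328 gives 11P = 880, so P* = €80 and Q* = 72.
With the tax collected from consumers, demand (in seller-price terms) shifts: Qd = 552 − 6(P + 11).
Solving gives Q = 42 with consumers paying €85 and producers receiving €74 (the €11 wedge).
Burden on consumers: €5; on producers: €6. (They sum to €11.)

Consumers bear €5 per month; producers bear €6 per month.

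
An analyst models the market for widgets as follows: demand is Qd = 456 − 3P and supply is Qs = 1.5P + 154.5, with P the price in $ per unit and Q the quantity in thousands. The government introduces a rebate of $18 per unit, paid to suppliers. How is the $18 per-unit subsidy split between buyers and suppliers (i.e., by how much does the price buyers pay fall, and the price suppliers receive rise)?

Buyers gain $6 per unit; suppliers gain $12 per unit.

Before the subsidy: set 456 − 3P = 1.5P + 154.5 → P* = $67, Q* = 255.
With a per-unit subsidy paid to suppliers, each receives P + 18 per unit sold, so supply becomes Qs = 1.5(P + 18) + 154.5.
New equilibrium: buyers pay $61, suppliers receive $79, Q = 273. (Wedge: Pb − Ps = −18.)
Gain to buyers: $6; to suppliers: $12. (They sum to $18.)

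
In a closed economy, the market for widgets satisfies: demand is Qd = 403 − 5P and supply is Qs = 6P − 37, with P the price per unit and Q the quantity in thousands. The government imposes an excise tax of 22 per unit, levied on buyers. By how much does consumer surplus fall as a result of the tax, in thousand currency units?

Consumer surplus falls by 2076 thousand.

Before the tax: set 403 − 5P = 6P − 37 → P* = 40, Q* = 203.
With the tax collected from buyers, demand (in seller-price terms) shifts: Qd = 403 − 5(P + 22).
New equilibrium: buyers pay 52, suppliers receive 30, Q = 143. (Wedge: Pb − Ps = 22.)
ΔCS is the trapezoid between Q = 143 and Q = 203 of height 12: ½ · (203 + 143) · 12 = 2076.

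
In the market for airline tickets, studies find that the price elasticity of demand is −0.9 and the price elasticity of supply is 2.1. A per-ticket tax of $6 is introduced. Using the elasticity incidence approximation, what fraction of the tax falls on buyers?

Incidence ratio: buyers' share ≈ εs / (εs + |εd|) = 2.1 / (2.1 + 0.9) = 0.7.
Supply is the more elastic side, so buyers bear the larger share.

Buyers' share ≈ 0.7.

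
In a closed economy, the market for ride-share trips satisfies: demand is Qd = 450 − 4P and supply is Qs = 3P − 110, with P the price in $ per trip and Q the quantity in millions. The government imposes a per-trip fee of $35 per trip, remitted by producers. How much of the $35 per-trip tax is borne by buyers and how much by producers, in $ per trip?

Buyers bear $15 per trip; producers bear $20 per trip.

Without the tax, 450 − 4P = 3P − 110 gives 7P = 560, so P* = $80 and Q* = 130.
With the tax collected from producers, supply shifts: Qs = 3(P − 35) − 110.
Solving gives Q = 70 with buyers paying $95 and producers receiving $60 (the $35 wedge).
Burden on buyers: $15; on producers: $20. (They sum to $35.)
The less price-elastic side of the market bears the larger share of a per-unit tax.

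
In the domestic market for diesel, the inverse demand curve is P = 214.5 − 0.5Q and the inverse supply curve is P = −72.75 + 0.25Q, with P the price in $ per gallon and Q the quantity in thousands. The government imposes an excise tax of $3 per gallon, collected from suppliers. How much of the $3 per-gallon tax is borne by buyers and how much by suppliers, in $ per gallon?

Buyers bear $2 per gallon; suppliers bear $1 per gallon.

Rewrite in direct form: Qd = 429 − 2P and Qs = 4P + 291.
Without the tax, 429 − 2P = 4P + 291 gives 6P = 138, so P* = $23 and Q* = 383.
With the tax collected from suppliers, supply shifts: Qs = 4(P − 3) + 291.
New equilibrium: buyers pay $25, suppliers receive $22, Q = 379. (Wedge: Pb − Ps = 3.)
Burden on buyers: $2; on suppliers: $1. (They sum to $3.)
The less price-elastic side of the market bears the larger share of a per-unit tax.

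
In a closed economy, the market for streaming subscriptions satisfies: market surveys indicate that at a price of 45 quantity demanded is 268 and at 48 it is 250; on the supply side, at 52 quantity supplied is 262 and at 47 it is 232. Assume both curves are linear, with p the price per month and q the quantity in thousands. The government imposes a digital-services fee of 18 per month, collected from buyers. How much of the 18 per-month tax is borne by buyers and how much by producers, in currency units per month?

Demand slope: (250 − 268)/(48 − 45) = -6, so qd = 538 − 6p.
Supply slope: (232 − 262)/(47 − 52) = 6, so qs = 6p − 50.
Before the tax: set 538 − 6p = 6p − 50 → p* = 49, q* = 244.
With the tax collected from buyers, demand (in seller-price terms) shifts: qd = 538 − 6(p + 18).
Solving gives q = 190 with buyers paying 58 and producers receiving 40 (the 18 wedge).
Burden on buyers: 9; on producers: 9. (They sum to 18.)

Buyers bear 9 per month; producers bear 9 per month.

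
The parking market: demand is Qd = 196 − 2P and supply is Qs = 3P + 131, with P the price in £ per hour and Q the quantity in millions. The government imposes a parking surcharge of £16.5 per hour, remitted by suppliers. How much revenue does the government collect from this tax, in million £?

Without the tax, 196 − 2P = 3P + 131 gives 5P = 65, so P* = £13 and Q* = 170.
With the tax collected from suppliers, supply shifts: Qs = 3(P − 16.5) + 131.
Solving gives Q = 150.2 with buyers paying £22.9 and suppliers receiving £6.4 (the £16.5 wedge).
Revenue = t · Q = 16.5 · 150.2 = £2478.3.

Tax revenue = £2478.3 million.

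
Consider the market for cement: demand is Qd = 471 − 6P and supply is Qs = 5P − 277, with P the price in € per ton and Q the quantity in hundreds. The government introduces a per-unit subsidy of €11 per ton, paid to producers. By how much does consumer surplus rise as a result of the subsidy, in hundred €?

Before the subsidy: set 471 − 6P = 5P − 277 → P* = €68, Q* = 63.
With a per-unit subsidy paid to producers, each receives P + 11 per unit sold, so supply becomes Qs = 5(P + 11) − 277.
Solving gives Q = 93 with consumers paying €63 and producers receiving €74 (the €11 wedge).
ΔCS is the trapezoid between Q = 93 and Q = 63 of height €5: ½ · (63 + 93) · 5 = €390.

Consumer surplus rises by €390 hundred.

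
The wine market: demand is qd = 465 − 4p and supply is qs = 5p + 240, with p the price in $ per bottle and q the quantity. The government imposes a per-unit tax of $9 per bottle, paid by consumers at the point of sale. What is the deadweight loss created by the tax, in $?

Deadweight loss = $90.

Without the tax, 465 − 4p = 5p + 240 gives 9p = 225, so p* = $25 and q* = 365.
With the tax collected from consumers, demand (in seller-price terms) shifts: qd = 465 − 4(p + 9).
New equilibrium: consumers pay $30, sellers receive $21, q = 345. (Wedge: pb − ps = 9.)
Quantity falls by |ΔQ| = |365 − 345| = 20.
DWL = ½ · t · |ΔQ| = ½ · 9 · 20 = $90.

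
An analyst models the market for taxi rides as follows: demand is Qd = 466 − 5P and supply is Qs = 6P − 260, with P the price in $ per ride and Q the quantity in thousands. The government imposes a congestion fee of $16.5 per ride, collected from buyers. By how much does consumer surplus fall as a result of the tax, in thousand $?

Consumer surplus falls by $1021.5 thousand.

Without the tax, 466 − 5P = 6P − 260 gives 11P = 726, so P* = $66 and Q* = 136.
With the tax collected from buyers, demand (in seller-price terms) shifts: Qd = 466 − 5(P + 16.5).
Solving gives Q = 91 with buyers paying $75 and suppliers receiving $58.5 (the $16.5 wedge).
ΔCS is the trapezoid between Q = 91 and Q = 136 of height $9: ½ · (136 + 91) · 9 = $1021.5.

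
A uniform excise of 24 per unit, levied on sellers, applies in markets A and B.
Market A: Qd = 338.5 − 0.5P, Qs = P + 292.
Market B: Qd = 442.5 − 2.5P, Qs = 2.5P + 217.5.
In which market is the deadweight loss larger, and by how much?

Market A: pre-tax P* = 31, Q* = 323; post-tax Q = 315; deadweight loss = 96.
Market B: pre-tax P* = 45, Q* = 330; post-tax Q = 300; deadweight loss = 360.
Difference: 96 vs 360 → market B is larger by 264.

Market B, by 264.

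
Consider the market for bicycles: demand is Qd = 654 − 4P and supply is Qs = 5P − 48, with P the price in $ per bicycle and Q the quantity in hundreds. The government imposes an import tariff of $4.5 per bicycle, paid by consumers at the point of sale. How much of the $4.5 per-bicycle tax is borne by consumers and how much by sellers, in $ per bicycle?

Before the tax: set 654 − 4P = 5P − 48 → P* = $78, Q* = 342.
With the tax collected from consumers, demand (in seller-price terms) shifts: Qd = 654 − 4(P + 4.5).
Solving gives Q = 332 with consumers paying $80.5 and sellers receiving $76 (the $4.5 wedge).
Burden on consumers: $2.5; on sellers: $2. (They sum to $4.5.)

Consumers bear $2.5 per bicycle; sellers bear $2 per bicycle.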